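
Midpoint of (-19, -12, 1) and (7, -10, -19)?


Midpoint = ((-19+7)/2, (-12+-10)/2, (1+-19)/2) = (-6, -11, -9)

(-6, -11, -9)


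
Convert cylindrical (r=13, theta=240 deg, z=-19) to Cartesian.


x = 13 * cos(240) = -6.5
y = 13 * sin(240) = -11.2583
z = -19

(-6.5, -11.2583, -19)


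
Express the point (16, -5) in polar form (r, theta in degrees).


r = sqrt(16^2 + (-5)^2) = 16.7631
theta = atan2(-5, 16) = 342.646 degrees

r = 16.7631, theta = 342.646 degrees


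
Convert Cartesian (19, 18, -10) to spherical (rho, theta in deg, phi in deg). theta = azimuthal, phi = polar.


rho = sqrt(19^2 + 18^2 + (-10)^2) = 28.0179
theta = atan2(18, 19) = 43.4518 deg
phi = acos(-10/28.0179) = 110.9109 deg

rho = 28.0179, theta = 43.4518 deg, phi = 110.9109 deg


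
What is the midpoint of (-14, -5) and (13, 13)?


Midpoint = ((-14+13)/2, (-5+13)/2) = (-0.5, 4)

(-0.5, 4)


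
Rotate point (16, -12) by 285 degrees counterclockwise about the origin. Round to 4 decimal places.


x' = 16*cos(285) - -12*sin(285) = -7.45
y' = 16*sin(285) + -12*cos(285) = -18.5606

(-7.45, -18.5606)


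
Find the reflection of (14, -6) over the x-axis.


Reflection across x-axis: (x, y) -> (x, -y)
(14, -6) -> (14, 6)

(14, 6)


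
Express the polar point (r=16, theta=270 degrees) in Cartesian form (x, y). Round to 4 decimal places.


x = 16 * cos(270) = 0
y = 16 * sin(270) = -16

(0, -16)


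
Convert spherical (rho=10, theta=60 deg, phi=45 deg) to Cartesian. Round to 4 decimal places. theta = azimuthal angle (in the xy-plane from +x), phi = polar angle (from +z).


x = 10 * sin(45) * cos(60) = 3.5355
y = 10 * sin(45) * sin(60) = 6.1237
z = 10 * cos(45) = 7.0711

(3.5355, 6.1237, 7.0711)


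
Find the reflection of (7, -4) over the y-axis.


Reflection across y-axis: (x, y) -> (-x, y)
(7, -4) -> (-7, -4)

(-7, -4)


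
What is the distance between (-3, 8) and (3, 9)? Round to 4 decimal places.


d = sqrt((3--3)^2 + (9-8)^2) = 6.0828

6.0828


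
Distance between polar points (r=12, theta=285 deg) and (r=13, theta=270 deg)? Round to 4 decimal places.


d = sqrt(r1^2 + r2^2 - 2*r1*r2*cos(t2-t1))
d = sqrt(12^2 + 13^2 - 2*12*13*cos(270-285)) = 3.4104

3.4104


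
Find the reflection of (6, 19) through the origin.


Reflection through origin: (x, y) -> (-x, -y)
(6, 19) -> (-6, -19)

(-6, -19)


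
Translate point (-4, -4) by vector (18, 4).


Translation: (x+dx, y+dy) = (-4+18, -4+4) = (14, 0)

(14, 0)


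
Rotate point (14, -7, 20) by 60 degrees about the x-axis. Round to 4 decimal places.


x' = 14
y' = -7*cos(60) - 20*sin(60) = -20.8205
z' = -7*sin(60) + 20*cos(60) = 3.9378

(14, -20.8205, 3.9378)


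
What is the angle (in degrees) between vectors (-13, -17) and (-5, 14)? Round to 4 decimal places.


dot = -13*-5 + -17*14 = -173
|u| = 21.4009, |v| = 14.8661
cos(angle) = -0.5438
angle = 122.9408 degrees

122.9408 degrees


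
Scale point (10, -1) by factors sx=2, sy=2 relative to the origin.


Scaling: (x*sx, y*sy) = (10*2, -1*2) = (20, -2)

(20, -2)


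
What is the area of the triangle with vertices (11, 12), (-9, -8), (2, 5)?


Area = |x1(y2-y3) + x2(y3-y1) + x3(y1-y2)| / 2
= |11*(-8-5) + -9*(5-12) + 2*(12--8)| / 2
= 20

20


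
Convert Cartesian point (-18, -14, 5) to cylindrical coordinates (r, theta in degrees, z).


r = sqrt((-18)^2 + (-14)^2) = 22.8035
theta = atan2(-14, -18) = 217.875 deg
z = 5

r = 22.8035, theta = 217.875 deg, z = 5


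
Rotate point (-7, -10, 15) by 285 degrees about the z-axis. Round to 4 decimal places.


x' = -7*cos(285) - -10*sin(285) = -11.471
y' = -7*sin(285) + -10*cos(285) = 4.1733
z' = 15

(-11.471, 4.1733, 15)


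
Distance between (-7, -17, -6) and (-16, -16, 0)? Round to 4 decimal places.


d = sqrt((-16--7)^2 + (-16--17)^2 + (0--6)^2) = 10.8628

10.8628


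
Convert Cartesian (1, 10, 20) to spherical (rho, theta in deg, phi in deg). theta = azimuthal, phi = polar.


rho = sqrt(1^2 + 10^2 + 20^2) = 22.383
theta = atan2(10, 1) = 84.2894 deg
phi = acos(20/22.383) = 26.6792 deg

rho = 22.383, theta = 84.2894 deg, phi = 26.6792 deg


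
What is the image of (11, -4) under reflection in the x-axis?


Reflection across x-axis: (x, y) -> (x, -y)
(11, -4) -> (11, 4)

(11, 4)


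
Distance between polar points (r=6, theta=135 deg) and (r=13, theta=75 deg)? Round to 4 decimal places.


d = sqrt(r1^2 + r2^2 - 2*r1*r2*cos(t2-t1))
d = sqrt(6^2 + 13^2 - 2*6*13*cos(75-135)) = 11.2694

11.2694


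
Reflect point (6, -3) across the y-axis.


Reflection across y-axis: (x, y) -> (-x, y)
(6, -3) -> (-6, -3)

(-6, -3)


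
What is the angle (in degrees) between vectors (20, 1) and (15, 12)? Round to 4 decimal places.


dot = 20*15 + 1*12 = 312
|u| = 20.025, |v| = 19.2094
cos(angle) = 0.8111
angle = 35.7974 degrees

35.7974 degrees


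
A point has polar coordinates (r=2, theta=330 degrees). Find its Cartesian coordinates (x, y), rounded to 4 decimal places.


x = 2 * cos(330) = 1.7321
y = 2 * sin(330) = -1

(1.7321, -1)


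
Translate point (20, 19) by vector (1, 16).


Translation: (x+dx, y+dy) = (20+1, 19+16) = (21, 35)

(21, 35)


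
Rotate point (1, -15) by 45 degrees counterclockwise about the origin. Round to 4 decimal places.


x' = 1*cos(45) - -15*sin(45) = 11.3137
y' = 1*sin(45) + -15*cos(45) = -9.8995

(11.3137, -9.8995)


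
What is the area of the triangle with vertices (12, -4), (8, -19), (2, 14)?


Area = |x1(y2-y3) + x2(y3-y1) + x3(y1-y2)| / 2
= |12*(-19-14) + 8*(14--4) + 2*(-4--19)| / 2
= 111

111


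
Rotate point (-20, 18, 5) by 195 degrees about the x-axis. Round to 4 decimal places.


x' = -20
y' = 18*cos(195) - 5*sin(195) = -16.0926
z' = 18*sin(195) + 5*cos(195) = -9.4884

(-20, -16.0926, -9.4884)


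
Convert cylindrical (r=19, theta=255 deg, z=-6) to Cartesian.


x = 19 * cos(255) = -4.9176
y = 19 * sin(255) = -18.3526
z = -6

(-4.9176, -18.3526, -6)


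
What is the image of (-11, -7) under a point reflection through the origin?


Reflection through origin: (x, y) -> (-x, -y)
(-11, -7) -> (11, 7)

(11, 7)


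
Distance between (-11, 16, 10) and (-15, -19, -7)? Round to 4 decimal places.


d = sqrt((-15--11)^2 + (-19-16)^2 + (-7-10)^2) = 39.1152

39.1152


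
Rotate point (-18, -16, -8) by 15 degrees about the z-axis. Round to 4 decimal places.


x' = -18*cos(15) - -16*sin(15) = -13.2456
y' = -18*sin(15) + -16*cos(15) = -20.1136
z' = -8

(-13.2456, -20.1136, -8)


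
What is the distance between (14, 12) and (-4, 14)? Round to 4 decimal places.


d = sqrt((-4-14)^2 + (14-12)^2) = 18.1108

18.1108


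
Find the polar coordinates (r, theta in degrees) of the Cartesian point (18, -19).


r = sqrt(18^2 + (-19)^2) = 26.1725
theta = atan2(-19, 18) = 313.4518 degrees

r = 26.1725, theta = 313.4518 degrees


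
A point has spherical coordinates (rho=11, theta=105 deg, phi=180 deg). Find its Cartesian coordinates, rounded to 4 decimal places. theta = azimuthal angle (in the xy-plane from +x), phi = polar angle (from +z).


x = 11 * sin(180) * cos(105) = 0
y = 11 * sin(180) * sin(105) = 0
z = 11 * cos(180) = -11

(0, 0, -11)


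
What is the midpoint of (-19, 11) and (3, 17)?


Midpoint = ((-19+3)/2, (11+17)/2) = (-8, 14)

(-8, 14)


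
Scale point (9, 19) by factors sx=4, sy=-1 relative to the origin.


Scaling: (x*sx, y*sy) = (9*4, 19*-1) = (36, -19)

(36, -19)


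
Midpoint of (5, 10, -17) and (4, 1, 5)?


Midpoint = ((5+4)/2, (10+1)/2, (-17+5)/2) = (4.5, 5.5, -6)

(4.5, 5.5, -6)


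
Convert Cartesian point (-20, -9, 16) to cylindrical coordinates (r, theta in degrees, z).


r = sqrt((-20)^2 + (-9)^2) = 21.9317
theta = atan2(-9, -20) = 204.2277 deg
z = 16

r = 21.9317, theta = 204.2277 deg, z = 16


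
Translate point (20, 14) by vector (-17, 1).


Translation: (x+dx, y+dy) = (20+-17, 14+1) = (3, 15)

(3, 15)


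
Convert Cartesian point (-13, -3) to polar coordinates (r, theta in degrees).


r = sqrt((-13)^2 + (-3)^2) = 13.3417
theta = atan2(-3, -13) = 192.9946 degrees

r = 13.3417, theta = 192.9946 degrees


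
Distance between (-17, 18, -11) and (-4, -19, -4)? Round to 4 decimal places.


d = sqrt((-4--17)^2 + (-19-18)^2 + (-4--11)^2) = 39.8372

39.8372


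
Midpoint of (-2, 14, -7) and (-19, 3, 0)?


Midpoint = ((-2+-19)/2, (14+3)/2, (-7+0)/2) = (-10.5, 8.5, -3.5)

(-10.5, 8.5, -3.5)


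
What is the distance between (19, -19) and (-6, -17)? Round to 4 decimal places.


d = sqrt((-6-19)^2 + (-17--19)^2) = 25.0799

25.0799


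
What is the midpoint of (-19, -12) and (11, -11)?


Midpoint = ((-19+11)/2, (-12+-11)/2) = (-4, -11.5)

(-4, -11.5)


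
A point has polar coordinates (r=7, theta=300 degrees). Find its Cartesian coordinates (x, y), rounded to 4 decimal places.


x = 7 * cos(300) = 3.5
y = 7 * sin(300) = -6.0622

(3.5, -6.0622)


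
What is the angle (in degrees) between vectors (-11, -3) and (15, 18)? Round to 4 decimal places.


dot = -11*15 + -3*18 = -219
|u| = 11.4018, |v| = 23.4307
cos(angle) = -0.8198
angle = 145.0607 degrees

145.0607 degrees


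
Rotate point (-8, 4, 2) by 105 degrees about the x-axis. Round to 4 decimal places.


x' = -8
y' = 4*cos(105) - 2*sin(105) = -2.9671
z' = 4*sin(105) + 2*cos(105) = 3.3461

(-8, -2.9671, 3.3461)


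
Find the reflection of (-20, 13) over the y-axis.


Reflection across y-axis: (x, y) -> (-x, y)
(-20, 13) -> (20, 13)

(20, 13)


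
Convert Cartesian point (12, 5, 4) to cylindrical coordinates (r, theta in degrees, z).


r = sqrt(12^2 + 5^2) = 13
theta = atan2(5, 12) = 22.6199 deg
z = 4

r = 13, theta = 22.6199 deg, z = 4


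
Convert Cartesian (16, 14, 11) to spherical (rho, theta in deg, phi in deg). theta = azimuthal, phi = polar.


rho = sqrt(16^2 + 14^2 + 11^2) = 23.9374
theta = atan2(14, 16) = 41.1859 deg
phi = acos(11/23.9374) = 62.6431 deg

rho = 23.9374, theta = 41.1859 deg, phi = 62.6431 deg


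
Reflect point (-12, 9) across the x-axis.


Reflection across x-axis: (x, y) -> (x, -y)
(-12, 9) -> (-12, -9)

(-12, -9)


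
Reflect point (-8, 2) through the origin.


Reflection through origin: (x, y) -> (-x, -y)
(-8, 2) -> (8, -2)

(8, -2)


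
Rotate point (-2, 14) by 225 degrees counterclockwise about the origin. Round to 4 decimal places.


x' = -2*cos(225) - 14*sin(225) = 11.3137
y' = -2*sin(225) + 14*cos(225) = -8.4853

(11.3137, -8.4853)


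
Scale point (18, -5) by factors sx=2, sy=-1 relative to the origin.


Scaling: (x*sx, y*sy) = (18*2, -5*-1) = (36, 5)

(36, 5)


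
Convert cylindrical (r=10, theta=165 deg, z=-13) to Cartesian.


x = 10 * cos(165) = -9.6593
y = 10 * sin(165) = 2.5882
z = -13

(-9.6593, 2.5882, -13)


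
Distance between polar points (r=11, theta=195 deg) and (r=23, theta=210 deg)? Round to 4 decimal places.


d = sqrt(r1^2 + r2^2 - 2*r1*r2*cos(t2-t1))
d = sqrt(11^2 + 23^2 - 2*11*23*cos(210-195)) = 12.6981

12.6981


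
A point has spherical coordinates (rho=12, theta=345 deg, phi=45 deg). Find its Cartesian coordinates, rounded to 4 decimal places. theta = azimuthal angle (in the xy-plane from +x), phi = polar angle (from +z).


x = 12 * sin(45) * cos(345) = 8.1962
y = 12 * sin(45) * sin(345) = -2.1962
z = 12 * cos(45) = 8.4853

(8.1962, -2.1962, 8.4853)


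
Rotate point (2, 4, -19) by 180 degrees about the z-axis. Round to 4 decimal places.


x' = 2*cos(180) - 4*sin(180) = -2
y' = 2*sin(180) + 4*cos(180) = -4
z' = -19

(-2, -4, -19)


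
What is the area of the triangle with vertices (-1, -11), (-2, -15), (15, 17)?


Area = |x1(y2-y3) + x2(y3-y1) + x3(y1-y2)| / 2
= |-1*(-15-17) + -2*(17--11) + 15*(-11--15)| / 2
= 18

18


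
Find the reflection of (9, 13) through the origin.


Reflection through origin: (x, y) -> (-x, -y)
(9, 13) -> (-9, -13)

(-9, -13)


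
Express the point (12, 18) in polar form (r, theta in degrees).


r = sqrt(12^2 + 18^2) = 21.6333
theta = atan2(18, 12) = 56.3099 degrees

r = 21.6333, theta = 56.3099 degrees


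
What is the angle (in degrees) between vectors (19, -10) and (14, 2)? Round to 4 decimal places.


dot = 19*14 + -10*2 = 246
|u| = 21.4709, |v| = 14.1421
cos(angle) = 0.8102
angle = 35.8886 degrees

35.8886 degrees


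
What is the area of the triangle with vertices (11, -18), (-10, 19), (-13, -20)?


Area = |x1(y2-y3) + x2(y3-y1) + x3(y1-y2)| / 2
= |11*(19--20) + -10*(-20--18) + -13*(-18-19)| / 2
= 465

465


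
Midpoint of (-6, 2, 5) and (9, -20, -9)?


Midpoint = ((-6+9)/2, (2+-20)/2, (5+-9)/2) = (1.5, -9, -2)

(1.5, -9, -2)


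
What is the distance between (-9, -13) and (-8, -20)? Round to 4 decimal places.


d = sqrt((-8--9)^2 + (-20--13)^2) = 7.0711

7.0711


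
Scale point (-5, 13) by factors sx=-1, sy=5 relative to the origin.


Scaling: (x*sx, y*sy) = (-5*-1, 13*5) = (5, 65)

(5, 65)


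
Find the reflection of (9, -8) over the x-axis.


Reflection across x-axis: (x, y) -> (x, -y)
(9, -8) -> (9, 8)

(9, 8)


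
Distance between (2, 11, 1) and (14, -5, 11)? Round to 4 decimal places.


d = sqrt((14-2)^2 + (-5-11)^2 + (11-1)^2) = 22.3607

22.3607


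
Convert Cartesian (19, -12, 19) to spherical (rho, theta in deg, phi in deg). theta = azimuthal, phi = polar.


rho = sqrt(19^2 + (-12)^2 + 19^2) = 29.4279
theta = atan2(-12, 19) = 327.7244 deg
phi = acos(19/29.4279) = 49.7859 deg

rho = 29.4279, theta = 327.7244 deg, phi = 49.7859 deg


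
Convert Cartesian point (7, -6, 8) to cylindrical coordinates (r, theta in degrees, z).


r = sqrt(7^2 + (-6)^2) = 9.2195
theta = atan2(-6, 7) = 319.3987 deg
z = 8

r = 9.2195, theta = 319.3987 deg, z = 8


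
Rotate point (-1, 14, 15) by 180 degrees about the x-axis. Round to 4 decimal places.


x' = -1
y' = 14*cos(180) - 15*sin(180) = -14
z' = 14*sin(180) + 15*cos(180) = -15

(-1, -14, -15)


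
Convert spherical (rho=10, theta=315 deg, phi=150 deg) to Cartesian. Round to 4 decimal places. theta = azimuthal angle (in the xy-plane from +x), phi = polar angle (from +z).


x = 10 * sin(150) * cos(315) = 3.5355
y = 10 * sin(150) * sin(315) = -3.5355
z = 10 * cos(150) = -8.6603

(3.5355, -3.5355, -8.6603)


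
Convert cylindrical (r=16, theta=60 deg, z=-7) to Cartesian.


x = 16 * cos(60) = 8
y = 16 * sin(60) = 13.8564
z = -7

(8, 13.8564, -7)


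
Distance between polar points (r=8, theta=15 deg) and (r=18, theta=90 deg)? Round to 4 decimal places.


d = sqrt(r1^2 + r2^2 - 2*r1*r2*cos(t2-t1))
d = sqrt(8^2 + 18^2 - 2*8*18*cos(90-15)) = 17.7048

17.7048


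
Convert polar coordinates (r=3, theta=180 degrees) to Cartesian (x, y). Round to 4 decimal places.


x = 3 * cos(180) = -3
y = 3 * sin(180) = 0

(-3, 0)


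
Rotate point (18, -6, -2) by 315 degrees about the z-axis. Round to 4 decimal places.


x' = 18*cos(315) - -6*sin(315) = 8.4853
y' = 18*sin(315) + -6*cos(315) = -16.9706
z' = -2

(8.4853, -16.9706, -2)


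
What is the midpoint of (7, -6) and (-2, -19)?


Midpoint = ((7+-2)/2, (-6+-19)/2) = (2.5, -12.5)

(2.5, -12.5)


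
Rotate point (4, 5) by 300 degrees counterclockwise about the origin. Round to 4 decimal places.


x' = 4*cos(300) - 5*sin(300) = 6.3301
y' = 4*sin(300) + 5*cos(300) = -0.9641

(6.3301, -0.9641)


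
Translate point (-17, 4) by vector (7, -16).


Translation: (x+dx, y+dy) = (-17+7, 4+-16) = (-10, -12)

(-10, -12)


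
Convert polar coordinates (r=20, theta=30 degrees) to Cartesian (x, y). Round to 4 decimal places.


x = 20 * cos(30) = 17.3205
y = 20 * sin(30) = 10

(17.3205, 10)


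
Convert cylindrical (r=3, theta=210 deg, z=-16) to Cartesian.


x = 3 * cos(210) = -2.5981
y = 3 * sin(210) = -1.5
z = -16

(-2.5981, -1.5, -16)


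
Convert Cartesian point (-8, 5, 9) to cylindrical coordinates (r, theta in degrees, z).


r = sqrt((-8)^2 + 5^2) = 9.434
theta = atan2(5, -8) = 147.9946 deg
z = 9

r = 9.434, theta = 147.9946 deg, z = 9


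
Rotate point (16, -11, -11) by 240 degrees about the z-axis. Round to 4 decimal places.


x' = 16*cos(240) - -11*sin(240) = -17.5263
y' = 16*sin(240) + -11*cos(240) = -8.3564
z' = -11

(-17.5263, -8.3564, -11)


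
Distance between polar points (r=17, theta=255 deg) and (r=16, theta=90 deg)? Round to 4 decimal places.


d = sqrt(r1^2 + r2^2 - 2*r1*r2*cos(t2-t1))
d = sqrt(17^2 + 16^2 - 2*17*16*cos(90-255)) = 32.7179

32.7179


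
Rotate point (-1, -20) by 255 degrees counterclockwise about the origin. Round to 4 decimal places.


x' = -1*cos(255) - -20*sin(255) = -19.0597
y' = -1*sin(255) + -20*cos(255) = 6.1423

(-19.0597, 6.1423)


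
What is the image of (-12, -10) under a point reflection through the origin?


Reflection through origin: (x, y) -> (-x, -y)
(-12, -10) -> (12, 10)

(12, 10)


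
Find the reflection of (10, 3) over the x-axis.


Reflection across x-axis: (x, y) -> (x, -y)
(10, 3) -> (10, -3)

(10, -3)


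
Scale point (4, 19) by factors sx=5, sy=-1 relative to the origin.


Scaling: (x*sx, y*sy) = (4*5, 19*-1) = (20, -19)

(20, -19)


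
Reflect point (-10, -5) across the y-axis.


Reflection across y-axis: (x, y) -> (-x, y)
(-10, -5) -> (10, -5)

(10, -5)


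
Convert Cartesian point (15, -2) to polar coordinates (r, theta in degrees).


r = sqrt(15^2 + (-2)^2) = 15.1327
theta = atan2(-2, 15) = 352.4054 degrees

r = 15.1327, theta = 352.4054 degrees


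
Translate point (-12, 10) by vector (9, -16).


Translation: (x+dx, y+dy) = (-12+9, 10+-16) = (-3, -6)

(-3, -6)


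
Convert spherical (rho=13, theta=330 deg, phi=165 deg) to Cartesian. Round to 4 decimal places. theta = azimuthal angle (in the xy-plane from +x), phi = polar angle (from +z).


x = 13 * sin(165) * cos(330) = 2.9139
y = 13 * sin(165) * sin(330) = -1.6823
z = 13 * cos(165) = -12.557

(2.9139, -1.6823, -12.557)


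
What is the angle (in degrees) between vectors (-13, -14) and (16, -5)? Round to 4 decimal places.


dot = -13*16 + -14*-5 = -138
|u| = 19.105, |v| = 16.7631
cos(angle) = -0.4309
angle = 115.5249 degrees

115.5249 degrees


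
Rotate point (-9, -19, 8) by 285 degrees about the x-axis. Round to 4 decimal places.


x' = -9
y' = -19*cos(285) - 8*sin(285) = 2.8098
z' = -19*sin(285) + 8*cos(285) = 20.4231

(-9, 2.8098, 20.4231)


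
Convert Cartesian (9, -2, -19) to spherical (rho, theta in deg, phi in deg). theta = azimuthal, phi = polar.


rho = sqrt(9^2 + (-2)^2 + (-19)^2) = 21.1187
theta = atan2(-2, 9) = 347.4712 deg
phi = acos(-19/21.1187) = 154.1155 deg

rho = 21.1187, theta = 347.4712 deg, phi = 154.1155 deg


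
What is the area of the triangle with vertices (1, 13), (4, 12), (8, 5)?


Area = |x1(y2-y3) + x2(y3-y1) + x3(y1-y2)| / 2
= |1*(12-5) + 4*(5-13) + 8*(13-12)| / 2
= 8.5

8.5


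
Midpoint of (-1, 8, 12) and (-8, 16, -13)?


Midpoint = ((-1+-8)/2, (8+16)/2, (12+-13)/2) = (-4.5, 12, -0.5)

(-4.5, 12, -0.5)


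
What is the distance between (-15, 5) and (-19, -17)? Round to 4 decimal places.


d = sqrt((-19--15)^2 + (-17-5)^2) = 22.3607

22.3607


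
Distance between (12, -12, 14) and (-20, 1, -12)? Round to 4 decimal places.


d = sqrt((-20-12)^2 + (1--12)^2 + (-12-14)^2) = 43.2319

43.2319


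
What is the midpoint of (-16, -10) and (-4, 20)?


Midpoint = ((-16+-4)/2, (-10+20)/2) = (-10, 5)

(-10, 5)


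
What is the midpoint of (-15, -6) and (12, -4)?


Midpoint = ((-15+12)/2, (-6+-4)/2) = (-1.5, -5)

(-1.5, -5)


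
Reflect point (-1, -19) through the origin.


Reflection through origin: (x, y) -> (-x, -y)
(-1, -19) -> (1, 19)

(1, 19)


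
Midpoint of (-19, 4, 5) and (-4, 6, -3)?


Midpoint = ((-19+-4)/2, (4+6)/2, (5+-3)/2) = (-11.5, 5, 1)

(-11.5, 5, 1)


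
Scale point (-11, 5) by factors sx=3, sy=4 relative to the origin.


Scaling: (x*sx, y*sy) = (-11*3, 5*4) = (-33, 20)

(-33, 20)


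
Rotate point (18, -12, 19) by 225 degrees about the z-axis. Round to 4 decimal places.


x' = 18*cos(225) - -12*sin(225) = -21.2132
y' = 18*sin(225) + -12*cos(225) = -4.2426
z' = 19

(-21.2132, -4.2426, 19)


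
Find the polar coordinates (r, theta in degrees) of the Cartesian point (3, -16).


r = sqrt(3^2 + (-16)^2) = 16.2788
theta = atan2(-16, 3) = 280.6197 degrees

r = 16.2788, theta = 280.6197 degrees


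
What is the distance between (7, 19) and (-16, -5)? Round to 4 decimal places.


d = sqrt((-16-7)^2 + (-5-19)^2) = 33.2415

33.2415


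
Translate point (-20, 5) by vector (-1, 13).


Translation: (x+dx, y+dy) = (-20+-1, 5+13) = (-21, 18)

(-21, 18)


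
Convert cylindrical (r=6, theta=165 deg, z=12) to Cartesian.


x = 6 * cos(165) = -5.7956
y = 6 * sin(165) = 1.5529
z = 12

(-5.7956, 1.5529, 12)


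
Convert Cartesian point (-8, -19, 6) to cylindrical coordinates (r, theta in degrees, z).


r = sqrt((-8)^2 + (-19)^2) = 20.6155
theta = atan2(-19, -8) = 247.1663 deg
z = 6

r = 20.6155, theta = 247.1663 deg, z = 6


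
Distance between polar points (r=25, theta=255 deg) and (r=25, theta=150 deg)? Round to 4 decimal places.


d = sqrt(r1^2 + r2^2 - 2*r1*r2*cos(t2-t1))
d = sqrt(25^2 + 25^2 - 2*25*25*cos(150-255)) = 39.6677

39.6677


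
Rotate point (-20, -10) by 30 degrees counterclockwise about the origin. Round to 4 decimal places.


x' = -20*cos(30) - -10*sin(30) = -12.3205
y' = -20*sin(30) + -10*cos(30) = -18.6603

(-12.3205, -18.6603)


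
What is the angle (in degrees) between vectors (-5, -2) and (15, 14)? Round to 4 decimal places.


dot = -5*15 + -2*14 = -103
|u| = 5.3852, |v| = 20.5183
cos(angle) = -0.9322
angle = 158.7763 degrees

158.7763 degrees


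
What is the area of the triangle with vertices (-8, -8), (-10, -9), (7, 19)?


Area = |x1(y2-y3) + x2(y3-y1) + x3(y1-y2)| / 2
= |-8*(-9-19) + -10*(19--8) + 7*(-8--9)| / 2
= 19.5

19.5


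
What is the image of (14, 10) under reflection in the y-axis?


Reflection across y-axis: (x, y) -> (-x, y)
(14, 10) -> (-14, 10)

(-14, 10)


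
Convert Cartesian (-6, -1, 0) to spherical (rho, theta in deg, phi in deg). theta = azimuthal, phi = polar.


rho = sqrt((-6)^2 + (-1)^2 + 0^2) = 6.0828
theta = atan2(-1, -6) = 189.4623 deg
phi = acos(0/6.0828) = 90 deg

rho = 6.0828, theta = 189.4623 deg, phi = 90 deg


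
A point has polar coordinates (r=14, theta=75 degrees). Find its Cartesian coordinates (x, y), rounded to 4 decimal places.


x = 14 * cos(75) = 3.6235
y = 14 * sin(75) = 13.523

(3.6235, 13.523)


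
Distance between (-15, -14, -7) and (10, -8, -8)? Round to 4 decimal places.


d = sqrt((10--15)^2 + (-8--14)^2 + (-8--7)^2) = 25.7294

25.7294


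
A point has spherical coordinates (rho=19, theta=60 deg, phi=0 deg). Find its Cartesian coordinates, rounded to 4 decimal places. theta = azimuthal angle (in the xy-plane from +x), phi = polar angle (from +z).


x = 19 * sin(0) * cos(60) = 0
y = 19 * sin(0) * sin(60) = 0
z = 19 * cos(0) = 19

(0, 0, 19)


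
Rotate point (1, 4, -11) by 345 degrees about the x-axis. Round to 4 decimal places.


x' = 1
y' = 4*cos(345) - -11*sin(345) = 1.0167
z' = 4*sin(345) + -11*cos(345) = -11.6605

(1, 1.0167, -11.6605)


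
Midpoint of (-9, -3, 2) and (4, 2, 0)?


Midpoint = ((-9+4)/2, (-3+2)/2, (2+0)/2) = (-2.5, -0.5, 1)

(-2.5, -0.5, 1)


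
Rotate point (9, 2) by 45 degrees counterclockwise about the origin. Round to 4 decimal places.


x' = 9*cos(45) - 2*sin(45) = 4.9497
y' = 9*sin(45) + 2*cos(45) = 7.7782

(4.9497, 7.7782)


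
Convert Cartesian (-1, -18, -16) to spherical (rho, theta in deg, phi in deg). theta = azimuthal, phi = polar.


rho = sqrt((-1)^2 + (-18)^2 + (-16)^2) = 24.1039
theta = atan2(-18, -1) = 266.8202 deg
phi = acos(-16/24.1039) = 131.5897 deg

rho = 24.1039, theta = 266.8202 deg, phi = 131.5897 deg


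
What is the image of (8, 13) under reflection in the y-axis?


Reflection across y-axis: (x, y) -> (-x, y)
(8, 13) -> (-8, 13)

(-8, 13)


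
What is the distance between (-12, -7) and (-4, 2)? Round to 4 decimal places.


d = sqrt((-4--12)^2 + (2--7)^2) = 12.0416

12.0416


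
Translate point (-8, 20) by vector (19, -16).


Translation: (x+dx, y+dy) = (-8+19, 20+-16) = (11, 4)

(11, 4)


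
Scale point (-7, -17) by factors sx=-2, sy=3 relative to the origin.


Scaling: (x*sx, y*sy) = (-7*-2, -17*3) = (14, -51)

(14, -51)


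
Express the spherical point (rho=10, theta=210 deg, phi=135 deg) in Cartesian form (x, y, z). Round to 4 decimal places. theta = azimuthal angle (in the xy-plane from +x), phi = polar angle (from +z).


x = 10 * sin(135) * cos(210) = -6.1237
y = 10 * sin(135) * sin(210) = -3.5355
z = 10 * cos(135) = -7.0711

(-6.1237, -3.5355, -7.0711)


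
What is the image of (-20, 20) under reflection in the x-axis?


Reflection across x-axis: (x, y) -> (x, -y)
(-20, 20) -> (-20, -20)

(-20, -20)


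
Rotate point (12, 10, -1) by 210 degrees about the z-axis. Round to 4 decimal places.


x' = 12*cos(210) - 10*sin(210) = -5.3923
y' = 12*sin(210) + 10*cos(210) = -14.6603
z' = -1

(-5.3923, -14.6603, -1)


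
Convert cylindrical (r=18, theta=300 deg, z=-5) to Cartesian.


x = 18 * cos(300) = 9
y = 18 * sin(300) = -15.5885
z = -5

(9, -15.5885, -5)


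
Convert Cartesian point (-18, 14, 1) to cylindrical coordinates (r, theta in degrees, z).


r = sqrt((-18)^2 + 14^2) = 22.8035
theta = atan2(14, -18) = 142.125 deg
z = 1

r = 22.8035, theta = 142.125 deg, z = 1


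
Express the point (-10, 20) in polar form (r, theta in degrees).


r = sqrt((-10)^2 + 20^2) = 22.3607
theta = atan2(20, -10) = 116.5651 degrees

r = 22.3607, theta = 116.5651 degrees


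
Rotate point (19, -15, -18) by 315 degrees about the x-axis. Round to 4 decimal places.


x' = 19
y' = -15*cos(315) - -18*sin(315) = -23.3345
z' = -15*sin(315) + -18*cos(315) = -2.1213

(19, -23.3345, -2.1213)


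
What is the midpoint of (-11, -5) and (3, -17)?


Midpoint = ((-11+3)/2, (-5+-17)/2) = (-4, -11)

(-4, -11)


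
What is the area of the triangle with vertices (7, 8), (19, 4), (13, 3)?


Area = |x1(y2-y3) + x2(y3-y1) + x3(y1-y2)| / 2
= |7*(4-3) + 19*(3-8) + 13*(8-4)| / 2
= 18

18


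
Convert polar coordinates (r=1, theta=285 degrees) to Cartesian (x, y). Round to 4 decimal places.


x = 1 * cos(285) = 0.2588
y = 1 * sin(285) = -0.9659

(0.2588, -0.9659)


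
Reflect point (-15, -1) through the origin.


Reflection through origin: (x, y) -> (-x, -y)
(-15, -1) -> (15, 1)

(15, 1)


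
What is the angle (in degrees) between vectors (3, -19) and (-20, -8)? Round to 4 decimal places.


dot = 3*-20 + -19*-8 = 92
|u| = 19.2354, |v| = 21.5407
cos(angle) = 0.222
angle = 77.1712 degrees

77.1712 degrees


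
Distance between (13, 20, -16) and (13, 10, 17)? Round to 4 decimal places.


d = sqrt((13-13)^2 + (10-20)^2 + (17--16)^2) = 34.4819

34.4819


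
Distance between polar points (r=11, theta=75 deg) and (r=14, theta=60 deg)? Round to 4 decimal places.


d = sqrt(r1^2 + r2^2 - 2*r1*r2*cos(t2-t1))
d = sqrt(11^2 + 14^2 - 2*11*14*cos(60-75)) = 4.4153

4.4153


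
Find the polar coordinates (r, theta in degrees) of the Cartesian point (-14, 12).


r = sqrt((-14)^2 + 12^2) = 18.4391
theta = atan2(12, -14) = 139.3987 degrees

r = 18.4391, theta = 139.3987 degrees


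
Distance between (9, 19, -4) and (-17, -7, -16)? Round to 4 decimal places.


d = sqrt((-17-9)^2 + (-7-19)^2 + (-16--4)^2) = 38.6782

38.6782


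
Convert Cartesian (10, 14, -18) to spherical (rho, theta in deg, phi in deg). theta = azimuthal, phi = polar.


rho = sqrt(10^2 + 14^2 + (-18)^2) = 24.8998
theta = atan2(14, 10) = 54.4623 deg
phi = acos(-18/24.8998) = 136.2942 deg

rho = 24.8998, theta = 54.4623 deg, phi = 136.2942 deg


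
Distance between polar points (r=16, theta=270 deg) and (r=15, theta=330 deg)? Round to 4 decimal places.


d = sqrt(r1^2 + r2^2 - 2*r1*r2*cos(t2-t1))
d = sqrt(16^2 + 15^2 - 2*16*15*cos(330-270)) = 15.5242

15.5242


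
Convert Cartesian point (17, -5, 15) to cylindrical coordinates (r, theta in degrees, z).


r = sqrt(17^2 + (-5)^2) = 17.72
theta = atan2(-5, 17) = 343.6105 deg
z = 15

r = 17.72, theta = 343.6105 deg, z = 15


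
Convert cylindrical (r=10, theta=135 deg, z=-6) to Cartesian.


x = 10 * cos(135) = -7.0711
y = 10 * sin(135) = 7.0711
z = -6

(-7.0711, 7.0711, -6)


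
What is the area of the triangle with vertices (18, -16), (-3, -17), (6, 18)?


Area = |x1(y2-y3) + x2(y3-y1) + x3(y1-y2)| / 2
= |18*(-17-18) + -3*(18--16) + 6*(-16--17)| / 2
= 363

363


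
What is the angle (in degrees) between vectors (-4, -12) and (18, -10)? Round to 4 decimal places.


dot = -4*18 + -12*-10 = 48
|u| = 12.6491, |v| = 20.5913
cos(angle) = 0.1843
angle = 79.3803 degrees

79.3803 degrees


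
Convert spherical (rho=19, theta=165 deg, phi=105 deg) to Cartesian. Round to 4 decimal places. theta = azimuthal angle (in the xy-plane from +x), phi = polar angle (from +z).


x = 19 * sin(105) * cos(165) = -17.7272
y = 19 * sin(105) * sin(165) = 4.75
z = 19 * cos(105) = -4.9176

(-17.7272, 4.75, -4.9176)


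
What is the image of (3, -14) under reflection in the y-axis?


Reflection across y-axis: (x, y) -> (-x, y)
(3, -14) -> (-3, -14)

(-3, -14)


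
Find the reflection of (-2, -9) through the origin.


Reflection through origin: (x, y) -> (-x, -y)
(-2, -9) -> (2, 9)

(2, 9)


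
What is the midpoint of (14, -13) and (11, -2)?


Midpoint = ((14+11)/2, (-13+-2)/2) = (12.5, -7.5)

(12.5, -7.5)


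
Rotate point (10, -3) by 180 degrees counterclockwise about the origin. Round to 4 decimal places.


x' = 10*cos(180) - -3*sin(180) = -10
y' = 10*sin(180) + -3*cos(180) = 3

(-10, 3)


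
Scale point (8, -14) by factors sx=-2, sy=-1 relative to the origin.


Scaling: (x*sx, y*sy) = (8*-2, -14*-1) = (-16, 14)

(-16, 14)


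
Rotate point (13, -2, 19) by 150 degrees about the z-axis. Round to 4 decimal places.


x' = 13*cos(150) - -2*sin(150) = -10.2583
y' = 13*sin(150) + -2*cos(150) = 8.2321
z' = 19

(-10.2583, 8.2321, 19)


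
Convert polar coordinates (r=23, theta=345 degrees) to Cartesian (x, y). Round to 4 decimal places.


x = 23 * cos(345) = 22.2163
y = 23 * sin(345) = -5.9528

(22.2163, -5.9528)


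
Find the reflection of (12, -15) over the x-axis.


Reflection across x-axis: (x, y) -> (x, -y)
(12, -15) -> (12, 15)

(12, 15)


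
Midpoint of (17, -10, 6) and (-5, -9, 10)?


Midpoint = ((17+-5)/2, (-10+-9)/2, (6+10)/2) = (6, -9.5, 8)

(6, -9.5, 8)


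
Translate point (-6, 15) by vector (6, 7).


Translation: (x+dx, y+dy) = (-6+6, 15+7) = (0, 22)

(0, 22)


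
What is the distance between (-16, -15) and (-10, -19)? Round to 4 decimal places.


d = sqrt((-10--16)^2 + (-19--15)^2) = 7.2111

7.2111


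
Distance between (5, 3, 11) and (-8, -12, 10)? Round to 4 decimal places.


d = sqrt((-8-5)^2 + (-12-3)^2 + (10-11)^2) = 19.8746

19.8746


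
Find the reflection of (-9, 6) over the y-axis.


Reflection across y-axis: (x, y) -> (-x, y)
(-9, 6) -> (9, 6)

(9, 6)


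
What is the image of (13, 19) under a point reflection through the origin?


Reflection through origin: (x, y) -> (-x, -y)
(13, 19) -> (-13, -19)

(-13, -19)


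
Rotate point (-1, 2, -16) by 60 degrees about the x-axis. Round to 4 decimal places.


x' = -1
y' = 2*cos(60) - -16*sin(60) = 14.8564
z' = 2*sin(60) + -16*cos(60) = -6.2679

(-1, 14.8564, -6.2679)


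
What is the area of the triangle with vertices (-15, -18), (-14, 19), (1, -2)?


Area = |x1(y2-y3) + x2(y3-y1) + x3(y1-y2)| / 2
= |-15*(19--2) + -14*(-2--18) + 1*(-18-19)| / 2
= 288

288


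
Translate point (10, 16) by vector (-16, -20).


Translation: (x+dx, y+dy) = (10+-16, 16+-20) = (-6, -4)

(-6, -4)


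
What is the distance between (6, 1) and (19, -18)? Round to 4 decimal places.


d = sqrt((19-6)^2 + (-18-1)^2) = 23.0217

23.0217


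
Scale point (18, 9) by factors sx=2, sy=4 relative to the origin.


Scaling: (x*sx, y*sy) = (18*2, 9*4) = (36, 36)

(36, 36)


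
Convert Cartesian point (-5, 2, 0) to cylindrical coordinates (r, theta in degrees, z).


r = sqrt((-5)^2 + 2^2) = 5.3852
theta = atan2(2, -5) = 158.1986 deg
z = 0

r = 5.3852, theta = 158.1986 deg, z = 0


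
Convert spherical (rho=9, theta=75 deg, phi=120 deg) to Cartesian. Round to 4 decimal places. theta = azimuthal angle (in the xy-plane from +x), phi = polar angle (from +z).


x = 9 * sin(120) * cos(75) = 2.0173
y = 9 * sin(120) * sin(75) = 7.5286
z = 9 * cos(120) = -4.5

(2.0173, 7.5286, -4.5)


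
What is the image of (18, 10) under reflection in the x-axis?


Reflection across x-axis: (x, y) -> (x, -y)
(18, 10) -> (18, -10)

(18, -10)


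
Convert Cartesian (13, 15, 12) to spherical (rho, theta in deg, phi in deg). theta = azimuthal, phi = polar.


rho = sqrt(13^2 + 15^2 + 12^2) = 23.1948
theta = atan2(15, 13) = 49.0856 deg
phi = acos(12/23.1948) = 58.8449 deg

rho = 23.1948, theta = 49.0856 deg, phi = 58.8449 deg


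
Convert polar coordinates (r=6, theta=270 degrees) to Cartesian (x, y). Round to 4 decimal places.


x = 6 * cos(270) = 0
y = 6 * sin(270) = -6

(0, -6)


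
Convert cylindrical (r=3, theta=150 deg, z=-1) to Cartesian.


x = 3 * cos(150) = -2.5981
y = 3 * sin(150) = 1.5
z = -1

(-2.5981, 1.5, -1)


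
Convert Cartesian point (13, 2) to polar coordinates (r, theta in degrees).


r = sqrt(13^2 + 2^2) = 13.1529
theta = atan2(2, 13) = 8.7462 degrees

r = 13.1529, theta = 8.7462 degrees


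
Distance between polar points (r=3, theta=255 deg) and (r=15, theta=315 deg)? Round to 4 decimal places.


d = sqrt(r1^2 + r2^2 - 2*r1*r2*cos(t2-t1))
d = sqrt(3^2 + 15^2 - 2*3*15*cos(315-255)) = 13.7477

13.7477


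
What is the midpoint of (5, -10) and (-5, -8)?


Midpoint = ((5+-5)/2, (-10+-8)/2) = (0, -9)

(0, -9)


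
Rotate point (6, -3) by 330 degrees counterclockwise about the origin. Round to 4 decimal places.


x' = 6*cos(330) - -3*sin(330) = 3.6962
y' = 6*sin(330) + -3*cos(330) = -5.5981

(3.6962, -5.5981)


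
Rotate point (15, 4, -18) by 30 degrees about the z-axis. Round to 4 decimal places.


x' = 15*cos(30) - 4*sin(30) = 10.9904
y' = 15*sin(30) + 4*cos(30) = 10.9641
z' = -18

(10.9904, 10.9641, -18)


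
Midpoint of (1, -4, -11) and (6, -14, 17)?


Midpoint = ((1+6)/2, (-4+-14)/2, (-11+17)/2) = (3.5, -9, 3)

(3.5, -9, 3)


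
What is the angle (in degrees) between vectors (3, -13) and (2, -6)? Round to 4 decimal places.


dot = 3*2 + -13*-6 = 84
|u| = 13.3417, |v| = 6.3246
cos(angle) = 0.9955
angle = 5.4403 degrees

5.4403 degrees


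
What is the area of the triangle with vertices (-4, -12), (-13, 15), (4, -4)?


Area = |x1(y2-y3) + x2(y3-y1) + x3(y1-y2)| / 2
= |-4*(15--4) + -13*(-4--12) + 4*(-12-15)| / 2
= 144

144


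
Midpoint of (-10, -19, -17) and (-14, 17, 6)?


Midpoint = ((-10+-14)/2, (-19+17)/2, (-17+6)/2) = (-12, -1, -5.5)

(-12, -1, -5.5)


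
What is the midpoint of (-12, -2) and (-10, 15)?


Midpoint = ((-12+-10)/2, (-2+15)/2) = (-11, 6.5)

(-11, 6.5)


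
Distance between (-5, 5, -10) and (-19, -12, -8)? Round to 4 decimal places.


d = sqrt((-19--5)^2 + (-12-5)^2 + (-8--10)^2) = 22.1133

22.1133


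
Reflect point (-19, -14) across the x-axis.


Reflection across x-axis: (x, y) -> (x, -y)
(-19, -14) -> (-19, 14)

(-19, 14)


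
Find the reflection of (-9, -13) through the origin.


Reflection through origin: (x, y) -> (-x, -y)
(-9, -13) -> (9, 13)

(9, 13)


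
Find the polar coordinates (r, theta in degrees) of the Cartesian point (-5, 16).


r = sqrt((-5)^2 + 16^2) = 16.7631
theta = atan2(16, -5) = 107.354 degrees

r = 16.7631, theta = 107.354 degrees


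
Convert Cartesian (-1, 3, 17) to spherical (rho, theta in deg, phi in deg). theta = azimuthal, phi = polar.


rho = sqrt((-1)^2 + 3^2 + 17^2) = 17.2916
theta = atan2(3, -1) = 108.4349 deg
phi = acos(17/17.2916) = 10.5375 deg

rho = 17.2916, theta = 108.4349 deg, phi = 10.5375 deg


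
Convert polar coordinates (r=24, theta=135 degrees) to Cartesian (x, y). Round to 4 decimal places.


x = 24 * cos(135) = -16.9706
y = 24 * sin(135) = 16.9706

(-16.9706, 16.9706)


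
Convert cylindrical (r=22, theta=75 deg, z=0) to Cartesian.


x = 22 * cos(75) = 5.694
y = 22 * sin(75) = 21.2504
z = 0

(5.694, 21.2504, 0)


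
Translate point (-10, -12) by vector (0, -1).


Translation: (x+dx, y+dy) = (-10+0, -12+-1) = (-10, -13)

(-10, -13)


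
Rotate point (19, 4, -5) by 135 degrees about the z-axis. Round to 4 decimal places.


x' = 19*cos(135) - 4*sin(135) = -16.2635
y' = 19*sin(135) + 4*cos(135) = 10.6066
z' = -5

(-16.2635, 10.6066, -5)


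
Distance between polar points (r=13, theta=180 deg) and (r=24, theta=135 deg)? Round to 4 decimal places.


d = sqrt(r1^2 + r2^2 - 2*r1*r2*cos(t2-t1))
d = sqrt(13^2 + 24^2 - 2*13*24*cos(135-180)) = 17.4289

17.4289


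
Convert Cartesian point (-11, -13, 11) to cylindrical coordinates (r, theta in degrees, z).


r = sqrt((-11)^2 + (-13)^2) = 17.0294
theta = atan2(-13, -11) = 229.7636 deg
z = 11

r = 17.0294, theta = 229.7636 deg, z = 11


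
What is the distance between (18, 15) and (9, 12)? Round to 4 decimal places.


d = sqrt((9-18)^2 + (12-15)^2) = 9.4868

9.4868


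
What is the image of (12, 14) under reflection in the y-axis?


Reflection across y-axis: (x, y) -> (-x, y)
(12, 14) -> (-12, 14)

(-12, 14)


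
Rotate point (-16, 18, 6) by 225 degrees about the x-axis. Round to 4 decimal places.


x' = -16
y' = 18*cos(225) - 6*sin(225) = -8.4853
z' = 18*sin(225) + 6*cos(225) = -16.9706

(-16, -8.4853, -16.9706)


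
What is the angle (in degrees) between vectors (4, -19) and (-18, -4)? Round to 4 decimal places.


dot = 4*-18 + -19*-4 = 4
|u| = 19.4165, |v| = 18.4391
cos(angle) = 0.0112
angle = 89.3599 degrees

89.3599 degrees


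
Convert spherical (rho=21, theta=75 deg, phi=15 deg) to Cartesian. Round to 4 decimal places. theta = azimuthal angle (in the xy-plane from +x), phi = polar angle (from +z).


x = 21 * sin(15) * cos(75) = 1.4067
y = 21 * sin(15) * sin(75) = 5.25
z = 21 * cos(15) = 20.2844

(1.4067, 5.25, 20.2844)


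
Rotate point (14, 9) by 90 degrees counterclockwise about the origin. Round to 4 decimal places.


x' = 14*cos(90) - 9*sin(90) = -9
y' = 14*sin(90) + 9*cos(90) = 14

(-9, 14)


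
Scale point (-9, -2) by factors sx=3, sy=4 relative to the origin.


Scaling: (x*sx, y*sy) = (-9*3, -2*4) = (-27, -8)

(-27, -8)


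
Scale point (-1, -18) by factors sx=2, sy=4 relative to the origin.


Scaling: (x*sx, y*sy) = (-1*2, -18*4) = (-2, -72)

(-2, -72)


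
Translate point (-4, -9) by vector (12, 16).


Translation: (x+dx, y+dy) = (-4+12, -9+16) = (8, 7)

(8, 7)


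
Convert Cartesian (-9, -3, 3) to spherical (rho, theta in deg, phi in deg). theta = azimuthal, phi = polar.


rho = sqrt((-9)^2 + (-3)^2 + 3^2) = 9.9499
theta = atan2(-3, -9) = 198.4349 deg
phi = acos(3/9.9499) = 72.4516 deg

rho = 9.9499, theta = 198.4349 deg, phi = 72.4516 deg


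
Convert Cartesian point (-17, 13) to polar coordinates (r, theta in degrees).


r = sqrt((-17)^2 + 13^2) = 21.4009
theta = atan2(13, -17) = 142.5946 degrees

r = 21.4009, theta = 142.5946 degrees


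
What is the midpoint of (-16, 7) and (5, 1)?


Midpoint = ((-16+5)/2, (7+1)/2) = (-5.5, 4)

(-5.5, 4)


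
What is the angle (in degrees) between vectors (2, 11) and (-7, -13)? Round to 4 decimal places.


dot = 2*-7 + 11*-13 = -157
|u| = 11.1803, |v| = 14.7648
cos(angle) = -0.9511
angle = 162.0041 degrees

162.0041 degrees
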